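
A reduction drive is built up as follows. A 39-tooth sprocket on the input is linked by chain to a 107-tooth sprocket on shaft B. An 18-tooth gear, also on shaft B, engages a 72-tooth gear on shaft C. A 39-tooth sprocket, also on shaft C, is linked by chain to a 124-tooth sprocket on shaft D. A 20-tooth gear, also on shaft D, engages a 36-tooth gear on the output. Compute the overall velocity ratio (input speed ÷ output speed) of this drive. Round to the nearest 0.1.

Each stage contributes driven/driver: chain 107/39 = 2.7436, gear mesh 72/18 = 4, chain 124/39 = 3.1795, gear mesh 36/20 = 1.8.
Overall: 2.7436 × 4 × 3.1795 × 1.8 = 62.807.

62.8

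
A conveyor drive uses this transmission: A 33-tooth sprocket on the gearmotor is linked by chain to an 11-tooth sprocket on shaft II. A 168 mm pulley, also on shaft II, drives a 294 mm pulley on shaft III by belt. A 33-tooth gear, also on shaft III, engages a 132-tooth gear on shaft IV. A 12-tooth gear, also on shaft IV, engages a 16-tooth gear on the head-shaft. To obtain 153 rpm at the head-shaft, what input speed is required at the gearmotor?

Overall ratio R = 0.33333 × 1.75 × 4 × 1.3333 = 3.1111.
Required input speed = output speed × R = 153 × 3.1111 = 476 rpm.

476 rpm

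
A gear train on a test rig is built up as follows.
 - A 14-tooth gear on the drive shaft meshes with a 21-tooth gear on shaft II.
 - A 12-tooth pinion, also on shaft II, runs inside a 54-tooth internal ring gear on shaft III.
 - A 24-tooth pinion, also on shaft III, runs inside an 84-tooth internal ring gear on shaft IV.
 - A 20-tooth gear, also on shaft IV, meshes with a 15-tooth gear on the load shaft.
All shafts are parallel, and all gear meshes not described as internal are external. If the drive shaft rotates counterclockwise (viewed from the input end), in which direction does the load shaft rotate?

counterclockwise

the drive shaft → shaft II: external mesh, 1 reversal → CW.
shaft II → shaft III: internal mesh, same direction → CW.
shaft III → shaft IV: internal mesh, same direction → CW.
shaft IV → the load shaft: external mesh, 1 reversal → CCW.
2 reversals in total — an even number — so the load shaft turns the same way as the drive shaft.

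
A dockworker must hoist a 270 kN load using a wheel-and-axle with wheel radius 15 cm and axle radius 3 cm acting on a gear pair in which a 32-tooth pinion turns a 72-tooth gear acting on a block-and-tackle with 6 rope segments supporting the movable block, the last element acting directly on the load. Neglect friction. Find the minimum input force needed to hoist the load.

4 kN

Wheel-and-axle MA = R/r = 15/3 = 5.
Gear pair MA = 72/32 = 2.25.
Block-and-tackle MA = number of supporting rope parts = 6.
Combined ideal MA = 5 × 2.25 × 6 = 67.5.
Effort = load / MA = 270 / 67.5 = 4 kN.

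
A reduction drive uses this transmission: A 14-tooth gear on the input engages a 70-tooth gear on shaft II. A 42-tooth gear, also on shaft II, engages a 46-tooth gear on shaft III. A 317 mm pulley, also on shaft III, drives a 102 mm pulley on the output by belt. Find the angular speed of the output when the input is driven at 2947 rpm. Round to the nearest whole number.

1672 rpm

gear mesh 70/14 = 5 → 2947/5 = 589.4 rpm
gear mesh 46/42 = 1.0952 → 589.4/1.0952 = 538.15 rpm
belt 102/317 = 0.32177 → 538.15/0.32177 = 1672.5 rpm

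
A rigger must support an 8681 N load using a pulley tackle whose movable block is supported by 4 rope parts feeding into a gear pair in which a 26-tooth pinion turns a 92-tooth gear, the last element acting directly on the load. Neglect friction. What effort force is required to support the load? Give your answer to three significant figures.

Block-and-tackle MA = number of supporting rope parts = 4.
Gear pair MA = 92/26 = 3.5385.
Combined ideal MA = 4 × 3.5385 = 14.154.
Effort = load / MA = 8681 / 14.154 = 613.33 N.

613 N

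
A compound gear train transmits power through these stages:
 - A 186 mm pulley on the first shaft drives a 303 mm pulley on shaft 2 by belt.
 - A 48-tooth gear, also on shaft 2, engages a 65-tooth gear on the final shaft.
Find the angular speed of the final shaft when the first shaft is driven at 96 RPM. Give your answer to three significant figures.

43.5 RPM

belt 303/186 = 1.629 → 96/1.629 = 58.931 RPM
gear mesh 65/48 = 1.3542 → 58.931/1.3542 = 43.518 RPM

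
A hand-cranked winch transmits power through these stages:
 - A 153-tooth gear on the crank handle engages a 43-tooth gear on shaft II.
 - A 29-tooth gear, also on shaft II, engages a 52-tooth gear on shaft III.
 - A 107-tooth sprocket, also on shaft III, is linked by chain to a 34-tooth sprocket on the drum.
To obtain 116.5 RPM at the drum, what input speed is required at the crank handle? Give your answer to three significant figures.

Overall ratio R = 0.28105 × 1.7931 × 0.31776 = 0.16013.
Required input speed = output speed × R = 116.5 × 0.16013 = 18.655 RPM.

18.7 RPM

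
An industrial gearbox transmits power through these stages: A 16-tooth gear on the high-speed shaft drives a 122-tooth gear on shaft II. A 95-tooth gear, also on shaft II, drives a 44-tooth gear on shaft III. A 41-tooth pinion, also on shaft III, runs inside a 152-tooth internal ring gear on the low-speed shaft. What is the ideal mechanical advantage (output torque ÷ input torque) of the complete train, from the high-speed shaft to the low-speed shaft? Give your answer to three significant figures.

Each stage contributes driven/driver: gear mesh 122/16 = 7.625, gear mesh 44/95 = 0.46316, internal gear 152/41 = 3.7073.
Overall: 7.625 × 0.46316 × 3.7073 = 13.093.

13.1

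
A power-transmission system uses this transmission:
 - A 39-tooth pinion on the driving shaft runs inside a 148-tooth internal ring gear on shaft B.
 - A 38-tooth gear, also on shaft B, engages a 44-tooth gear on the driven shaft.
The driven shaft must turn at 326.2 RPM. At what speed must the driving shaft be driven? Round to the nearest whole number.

Overall ratio R = 3.7949 × 1.1579 = 4.3941.
Required input speed = output speed × R = 326.2 × 4.3941 = 1433.3 RPM.

1433 RPM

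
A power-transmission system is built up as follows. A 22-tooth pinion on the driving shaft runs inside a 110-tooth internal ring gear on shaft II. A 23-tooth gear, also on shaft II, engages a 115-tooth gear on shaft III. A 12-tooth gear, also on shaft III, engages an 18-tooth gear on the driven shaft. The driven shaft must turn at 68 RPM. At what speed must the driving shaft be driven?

2550 RPM

Overall ratio R = 5 × 5 × 1.5 = 37.5.
Required input speed = output speed × R = 68 × 37.5 = 2550 RPM.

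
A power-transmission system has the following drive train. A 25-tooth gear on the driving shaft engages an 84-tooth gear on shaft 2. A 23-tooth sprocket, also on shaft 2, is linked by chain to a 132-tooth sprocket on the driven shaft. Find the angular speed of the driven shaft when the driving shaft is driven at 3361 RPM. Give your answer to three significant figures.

Gear mesh: ratio = 84/25 = 3.36, so shaft 2 turns at 3361 / 3.36 = 1000.3 RPM.
Chain: ratio = 132/23 = 5.7391, so the driven shaft turns at 1000.3 / 5.7391 = 174.29 RPM.

174 RPM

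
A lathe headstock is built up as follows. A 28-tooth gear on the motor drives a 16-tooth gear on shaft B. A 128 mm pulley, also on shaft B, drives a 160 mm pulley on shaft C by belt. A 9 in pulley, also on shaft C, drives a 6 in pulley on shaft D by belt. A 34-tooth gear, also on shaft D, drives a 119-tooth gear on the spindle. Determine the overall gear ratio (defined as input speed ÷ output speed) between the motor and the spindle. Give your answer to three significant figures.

Each stage contributes driven/driver: gear mesh 16/28 = 0.57143, belt 160/128 = 1.25, belt 6/9 = 0.66667, gear mesh 119/34 = 3.5.
Overall: 0.57143 × 1.25 × 0.66667 × 3.5 = 1.6667.

1.67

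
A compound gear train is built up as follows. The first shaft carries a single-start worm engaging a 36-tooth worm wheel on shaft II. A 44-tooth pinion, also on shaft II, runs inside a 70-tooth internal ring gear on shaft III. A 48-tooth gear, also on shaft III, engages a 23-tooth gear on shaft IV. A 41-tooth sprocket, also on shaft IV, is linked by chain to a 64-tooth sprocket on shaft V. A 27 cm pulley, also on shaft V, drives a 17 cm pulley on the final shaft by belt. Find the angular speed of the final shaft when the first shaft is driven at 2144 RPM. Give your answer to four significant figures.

79.49 RPM

Worm: ratio = 36/1 = 36, so shaft II turns at 2144 / 36 = 59.556 RPM.
Internal gear: ratio = 70/44 = 1.5909, so shaft III turns at 59.556 / 1.5909 = 37.435 RPM.
Gear mesh: ratio = 23/48 = 0.47917, so shaft IV turns at 37.435 / 0.47917 = 78.125 RPM.
Chain: ratio = 64/41 = 1.561, so shaft V turns at 78.125 / 1.561 = 50.049 RPM.
Belt: ratio = 17/27 = 0.62963, so the final shaft turns at 50.049 / 0.62963 = 79.489 RPM.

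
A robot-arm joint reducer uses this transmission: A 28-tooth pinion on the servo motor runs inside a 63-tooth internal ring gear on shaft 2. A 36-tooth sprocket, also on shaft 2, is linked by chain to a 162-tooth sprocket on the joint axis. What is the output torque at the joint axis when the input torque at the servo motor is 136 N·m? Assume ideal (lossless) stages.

1377 N·m

Internal gear: ratio = 63/28 = 2.25; torque at shaft 2 = 136 × 2.25 = 306 N·m.
Chain: ratio = 162/36 = 4.5; torque at the joint axis = 306 × 4.5 = 1377 N·m.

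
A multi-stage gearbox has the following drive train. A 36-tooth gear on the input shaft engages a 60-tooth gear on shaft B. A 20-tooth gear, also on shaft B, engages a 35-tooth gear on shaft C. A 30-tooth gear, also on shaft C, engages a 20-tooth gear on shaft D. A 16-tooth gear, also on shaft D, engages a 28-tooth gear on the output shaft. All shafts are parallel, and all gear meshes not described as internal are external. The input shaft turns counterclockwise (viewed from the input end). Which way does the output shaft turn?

counterclockwise

the input shaft → shaft B: external mesh, 1 reversal → CW.
shaft B → shaft C: external mesh, 1 reversal → CCW.
shaft C → shaft D: external mesh, 1 reversal → CW.
shaft D → the output shaft: external mesh, 1 reversal → CCW.
4 reversals in total — an even number — so the output shaft turns the same way as the input shaft.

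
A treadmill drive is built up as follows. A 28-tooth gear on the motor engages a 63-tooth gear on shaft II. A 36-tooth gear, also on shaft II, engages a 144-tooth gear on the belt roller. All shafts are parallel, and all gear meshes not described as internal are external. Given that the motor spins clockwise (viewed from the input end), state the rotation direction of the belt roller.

the motor → shaft II: external mesh, 1 reversal → CCW.
shaft II → the belt roller: external mesh, 1 reversal → CW.
2 reversals in total — an even number — so the belt roller turns the same way as the motor.

clockwise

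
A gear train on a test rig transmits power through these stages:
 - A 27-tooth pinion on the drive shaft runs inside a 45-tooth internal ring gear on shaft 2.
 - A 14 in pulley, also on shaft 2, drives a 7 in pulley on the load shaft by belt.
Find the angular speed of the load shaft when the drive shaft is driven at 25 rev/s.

internal gear 45/27 = 1.6667 → 25/1.6667 = 15 rev/s
belt 7/14 = 0.5 → 15/0.5 = 30 rev/s

30 rev/s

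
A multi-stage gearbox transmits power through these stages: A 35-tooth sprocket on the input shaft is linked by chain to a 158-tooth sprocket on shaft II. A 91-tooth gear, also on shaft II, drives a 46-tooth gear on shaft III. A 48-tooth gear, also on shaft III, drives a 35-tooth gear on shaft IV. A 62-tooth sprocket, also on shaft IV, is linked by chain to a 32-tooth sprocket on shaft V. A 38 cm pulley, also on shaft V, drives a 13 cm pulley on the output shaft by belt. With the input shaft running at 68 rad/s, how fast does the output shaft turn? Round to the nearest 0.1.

231.5 rad/s

chain 158/35 = 4.5143 → 68/4.5143 = 15.063 rad/s
gear mesh 46/91 = 0.50549 → 15.063/0.50549 = 29.799 rad/s
gear mesh 35/48 = 0.72917 → 29.799/0.72917 = 40.867 rad/s
chain 32/62 = 0.51613 → 40.867/0.51613 = 79.181 rad/s
belt 13/38 = 0.34211 → 79.181/0.34211 = 231.45 rad/s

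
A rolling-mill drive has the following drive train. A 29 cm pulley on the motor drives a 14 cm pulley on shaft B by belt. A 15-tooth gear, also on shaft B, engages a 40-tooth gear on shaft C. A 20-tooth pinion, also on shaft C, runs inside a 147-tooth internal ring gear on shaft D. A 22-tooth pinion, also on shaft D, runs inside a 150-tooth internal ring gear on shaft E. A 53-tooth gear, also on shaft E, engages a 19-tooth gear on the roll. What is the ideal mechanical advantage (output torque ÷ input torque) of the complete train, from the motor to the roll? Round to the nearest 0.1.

Each stage contributes driven/driver: belt 14/29 = 0.48276, gear mesh 40/15 = 2.6667, internal gear 147/20 = 7.35, internal gear 150/22 = 6.8182, gear mesh 19/53 = 0.35849.
Overall: 0.48276 × 2.6667 × 7.35 × 6.8182 × 0.35849 = 23.128.

23.1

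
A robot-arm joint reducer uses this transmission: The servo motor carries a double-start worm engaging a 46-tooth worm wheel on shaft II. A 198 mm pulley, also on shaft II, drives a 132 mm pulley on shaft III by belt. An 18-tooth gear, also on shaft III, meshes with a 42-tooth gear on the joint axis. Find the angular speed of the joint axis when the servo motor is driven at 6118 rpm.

worm 46/2 = 23 → 6118/23 = 266 rpm
belt 132/198 = 0.66667 → 266/0.66667 = 399 rpm
gear mesh 42/18 = 2.3333 → 399/2.3333 = 171 rpm

171 rpm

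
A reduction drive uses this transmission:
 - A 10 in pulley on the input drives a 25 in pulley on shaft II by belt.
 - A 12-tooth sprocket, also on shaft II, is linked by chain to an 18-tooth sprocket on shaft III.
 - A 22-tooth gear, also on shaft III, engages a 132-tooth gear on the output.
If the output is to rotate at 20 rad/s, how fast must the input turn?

Overall ratio R = 2.5 × 1.5 × 6 = 22.5.
Required input speed = output speed × R = 20 × 22.5 = 450 rad/s.

450 rad/s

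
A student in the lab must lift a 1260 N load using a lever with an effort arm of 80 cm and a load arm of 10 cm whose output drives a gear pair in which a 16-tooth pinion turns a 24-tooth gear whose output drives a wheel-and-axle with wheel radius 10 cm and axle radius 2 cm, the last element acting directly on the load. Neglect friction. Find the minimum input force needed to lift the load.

Lever MA = effort arm / load arm = 80/10 = 8.
Gear pair MA = 24/16 = 1.5.
Wheel-and-axle MA = R/r = 10/2 = 5.
Combined ideal MA = 8 × 1.5 × 5 = 60.
Effort = load / MA = 1260 / 60 = 21 N.

21 N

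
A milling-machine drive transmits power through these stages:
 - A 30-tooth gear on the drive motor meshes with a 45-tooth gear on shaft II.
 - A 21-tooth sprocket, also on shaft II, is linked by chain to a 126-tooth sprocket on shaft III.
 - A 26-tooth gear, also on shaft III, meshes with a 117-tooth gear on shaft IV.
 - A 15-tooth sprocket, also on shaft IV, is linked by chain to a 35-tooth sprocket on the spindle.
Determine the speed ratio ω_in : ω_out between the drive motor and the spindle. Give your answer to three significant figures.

94.5

Each stage contributes driven/driver: gear mesh 45/30 = 1.5, chain 126/21 = 6, gear mesh 117/26 = 4.5, chain 35/15 = 2.3333.
Overall: 1.5 × 6 × 4.5 × 2.3333 = 94.5.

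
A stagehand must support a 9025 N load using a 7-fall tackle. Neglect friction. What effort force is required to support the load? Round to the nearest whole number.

1289 N

Block-and-tackle MA = number of supporting rope parts = 7.
Effort = load / MA = 9025 / 7 = 1289.3 N.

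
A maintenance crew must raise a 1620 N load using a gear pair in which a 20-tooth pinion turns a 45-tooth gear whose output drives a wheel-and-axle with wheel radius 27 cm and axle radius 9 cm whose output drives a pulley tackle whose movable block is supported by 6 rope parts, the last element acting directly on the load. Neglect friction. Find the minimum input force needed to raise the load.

40 N

Gear pair MA = 45/20 = 2.25.
Wheel-and-axle MA = R/r = 27/9 = 3.
Block-and-tackle MA = number of supporting rope parts = 6.
Combined ideal MA = 2.25 × 3 × 6 = 40.5.
Effort = load / MA = 1620 / 40.5 = 40 N.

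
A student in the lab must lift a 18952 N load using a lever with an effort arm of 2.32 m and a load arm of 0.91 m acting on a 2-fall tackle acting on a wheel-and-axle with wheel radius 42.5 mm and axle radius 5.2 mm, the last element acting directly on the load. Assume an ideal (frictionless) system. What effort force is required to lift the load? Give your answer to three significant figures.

Lever MA = effort arm / load arm = 2.32/0.91 = 2.5495.
Block-and-tackle MA = number of supporting rope parts = 2.
Wheel-and-axle MA = R/r = 42.5/5.2 = 8.1731.
Combined ideal MA = 2.5495 × 2 × 8.1731 = 41.674.
Effort = load / MA = 18952 / 41.674 = 454.77 N.

455 N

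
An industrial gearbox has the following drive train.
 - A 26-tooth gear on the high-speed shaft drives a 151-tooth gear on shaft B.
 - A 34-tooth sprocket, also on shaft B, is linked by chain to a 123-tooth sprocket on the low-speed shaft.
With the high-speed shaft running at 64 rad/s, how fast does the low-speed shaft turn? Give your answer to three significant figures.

3.05 rad/s

the high-speed shaft → shaft B (gear mesh, 151/26): 64 ÷ 5.8077 = 11.02 rad/s
shaft B → the low-speed shaft (chain, 123/34): 11.02 ÷ 3.6176 = 3.0461 rad/s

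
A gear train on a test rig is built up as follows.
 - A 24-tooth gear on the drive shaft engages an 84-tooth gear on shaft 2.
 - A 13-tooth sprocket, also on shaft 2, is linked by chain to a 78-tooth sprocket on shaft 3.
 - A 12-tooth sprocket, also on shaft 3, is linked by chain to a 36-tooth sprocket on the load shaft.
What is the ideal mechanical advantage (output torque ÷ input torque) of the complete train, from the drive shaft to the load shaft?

63

Each stage contributes driven/driver: gear mesh 84/24 = 3.5, chain 78/13 = 6, chain 36/12 = 3.
Overall: 3.5 × 6 × 3 = 63.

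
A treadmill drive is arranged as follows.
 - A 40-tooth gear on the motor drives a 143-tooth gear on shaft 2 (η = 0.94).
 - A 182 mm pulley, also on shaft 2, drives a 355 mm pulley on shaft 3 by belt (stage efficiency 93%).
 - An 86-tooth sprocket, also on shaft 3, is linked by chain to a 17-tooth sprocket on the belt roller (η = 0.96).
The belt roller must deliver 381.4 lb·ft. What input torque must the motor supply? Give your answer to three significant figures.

Overall ratio R = 3.575 × 1.9505 × 0.19767 = 1.3784; overall efficiency η = 0.94 × 0.93 × 0.96 = 0.8392.
Input torque = output torque / (R × η) = 381.4 / (1.3784 × 0.8392) = 329.7 lb·ft.

330 lb·ft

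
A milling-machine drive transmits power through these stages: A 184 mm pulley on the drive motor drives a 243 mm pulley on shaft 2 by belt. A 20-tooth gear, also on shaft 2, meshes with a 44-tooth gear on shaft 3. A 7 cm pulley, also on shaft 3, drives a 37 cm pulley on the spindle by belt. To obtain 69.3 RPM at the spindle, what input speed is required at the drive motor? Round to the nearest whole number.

Overall ratio R = 1.3207 × 2.2 × 5.2857 = 15.357.
Required input speed = output speed × R = 69.3 × 15.357 = 1064.3 RPM.

1064 RPM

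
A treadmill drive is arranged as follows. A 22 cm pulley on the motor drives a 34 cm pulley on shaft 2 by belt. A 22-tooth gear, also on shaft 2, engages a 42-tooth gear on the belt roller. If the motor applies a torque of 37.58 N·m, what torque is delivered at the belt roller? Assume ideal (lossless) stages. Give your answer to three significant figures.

After the belt (34/22): 37.58 × 1.5455 = 58.078 N·m
After the gear mesh (42/22): 58.078 × 1.9091 = 110.88 N·m

111 N·m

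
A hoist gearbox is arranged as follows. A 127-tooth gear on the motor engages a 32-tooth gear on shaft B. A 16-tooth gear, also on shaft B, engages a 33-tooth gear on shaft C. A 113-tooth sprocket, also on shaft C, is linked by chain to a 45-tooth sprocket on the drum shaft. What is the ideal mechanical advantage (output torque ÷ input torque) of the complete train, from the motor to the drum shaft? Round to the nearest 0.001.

0.207

Each stage contributes driven/driver: gear mesh 32/127 = 0.25197, gear mesh 33/16 = 2.0625, chain 45/113 = 0.39823.
Overall: 0.25197 × 2.0625 × 0.39823 = 0.20695.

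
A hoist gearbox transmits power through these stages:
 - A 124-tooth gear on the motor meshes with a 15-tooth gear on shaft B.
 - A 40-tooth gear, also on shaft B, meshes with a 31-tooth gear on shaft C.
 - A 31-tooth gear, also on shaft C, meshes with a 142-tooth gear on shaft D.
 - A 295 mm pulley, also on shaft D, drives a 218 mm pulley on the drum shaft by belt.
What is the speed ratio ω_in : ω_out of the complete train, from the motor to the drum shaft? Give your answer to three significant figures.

Each stage contributes driven/driver: gear mesh 15/124 = 0.12097, gear mesh 31/40 = 0.775, gear mesh 142/31 = 4.5806, belt 218/295 = 0.73898.
Overall: 0.12097 × 0.775 × 4.5806 × 0.73898 = 0.31735.

0.317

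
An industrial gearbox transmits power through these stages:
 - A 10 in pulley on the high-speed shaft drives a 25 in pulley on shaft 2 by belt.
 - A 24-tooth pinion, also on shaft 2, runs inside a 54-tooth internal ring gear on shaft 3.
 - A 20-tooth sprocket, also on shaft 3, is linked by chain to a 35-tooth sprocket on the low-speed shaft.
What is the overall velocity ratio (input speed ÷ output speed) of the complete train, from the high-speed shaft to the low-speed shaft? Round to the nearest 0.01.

9.84

Each stage contributes driven/driver: belt 25/10 = 2.5, internal gear 54/24 = 2.25, chain 35/20 = 1.75.
Overall: 2.5 × 2.25 × 1.75 = 9.8438.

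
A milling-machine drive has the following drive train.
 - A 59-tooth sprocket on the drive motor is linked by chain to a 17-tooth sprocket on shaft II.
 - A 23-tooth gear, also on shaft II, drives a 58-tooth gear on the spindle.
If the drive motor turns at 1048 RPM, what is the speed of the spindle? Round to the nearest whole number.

Chain: ratio = 17/59 = 0.28814, so shaft II turns at 1048 / 0.28814 = 3637.2 RPM.
Gear mesh: ratio = 58/23 = 2.5217, so the spindle turns at 3637.2 / 2.5217 = 1442.3 RPM.

1442 RPM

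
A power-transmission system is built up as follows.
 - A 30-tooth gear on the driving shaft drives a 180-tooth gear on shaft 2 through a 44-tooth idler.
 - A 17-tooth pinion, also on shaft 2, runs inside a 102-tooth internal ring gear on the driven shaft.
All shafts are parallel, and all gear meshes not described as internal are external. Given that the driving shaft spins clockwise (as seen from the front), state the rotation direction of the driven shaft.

the driving shaft → shaft 2: driver → idler → driven is 2 external meshes, 2 reversals → CW.
shaft 2 → the driven shaft: internal mesh, same direction → CW.
2 reversals in total — an even number — so the driven shaft turns the same way as the driving shaft.

clockwise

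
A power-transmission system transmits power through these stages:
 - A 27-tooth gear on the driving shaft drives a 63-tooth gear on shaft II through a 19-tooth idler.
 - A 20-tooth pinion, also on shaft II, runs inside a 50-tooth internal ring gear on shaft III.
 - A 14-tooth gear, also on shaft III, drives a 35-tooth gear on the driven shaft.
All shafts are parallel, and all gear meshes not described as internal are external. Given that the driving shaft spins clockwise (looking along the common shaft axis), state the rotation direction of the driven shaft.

the driving shaft → shaft II: driver → idler → driven is 2 external meshes, 2 reversals → CW.
shaft II → shaft III: internal mesh, same direction → CW.
shaft III → the driven shaft: external mesh, 1 reversal → CCW.
3 reversals in total — an odd number — so the driven shaft turns opposite to the driving shaft.

anticlockwise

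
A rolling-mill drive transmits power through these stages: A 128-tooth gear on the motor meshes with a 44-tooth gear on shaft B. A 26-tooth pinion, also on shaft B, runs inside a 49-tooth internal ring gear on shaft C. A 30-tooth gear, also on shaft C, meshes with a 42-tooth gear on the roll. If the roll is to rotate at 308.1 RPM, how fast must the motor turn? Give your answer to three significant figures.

279 RPM

Overall ratio R = 0.34375 × 1.8846 × 1.4 = 0.90697.
Required input speed = output speed × R = 308.1 × 0.90697 = 279.44 RPM.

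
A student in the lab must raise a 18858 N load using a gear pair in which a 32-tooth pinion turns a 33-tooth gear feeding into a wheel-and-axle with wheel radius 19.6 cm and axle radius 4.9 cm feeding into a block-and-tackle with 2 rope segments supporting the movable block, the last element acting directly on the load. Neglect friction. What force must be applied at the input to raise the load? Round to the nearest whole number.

Gear pair MA = 33/32 = 1.0312.
Wheel-and-axle MA = R/r = 19.6/4.9 = 4.
Block-and-tackle MA = number of supporting rope parts = 2.
Combined ideal MA = 1.0312 × 4 × 2 = 8.25.
Effort = load / MA = 18858 / 8.25 = 2285.8 N.

2286 N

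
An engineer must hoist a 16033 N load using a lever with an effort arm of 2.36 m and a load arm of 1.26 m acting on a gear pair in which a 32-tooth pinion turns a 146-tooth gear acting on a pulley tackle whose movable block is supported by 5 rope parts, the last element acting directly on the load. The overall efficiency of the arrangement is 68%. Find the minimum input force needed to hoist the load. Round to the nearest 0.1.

551.8 N

Lever MA = effort arm / load arm = 2.36/1.26 = 1.873.
Gear pair MA = 146/32 = 4.5625.
Block-and-tackle MA = number of supporting rope parts = 5.
Combined ideal MA = 1.873 × 4.5625 × 5 = 42.728.
Actual MA = 42.728 × 0.68 = 29.055.
Effort = load / actual MA = 16033 / 29.055 = 551.81 N.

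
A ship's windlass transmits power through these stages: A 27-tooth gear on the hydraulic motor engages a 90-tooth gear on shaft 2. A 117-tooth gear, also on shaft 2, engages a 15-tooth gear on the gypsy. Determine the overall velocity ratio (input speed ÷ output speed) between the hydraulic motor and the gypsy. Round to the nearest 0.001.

Each stage contributes driven/driver: gear mesh 90/27 = 3.3333, gear mesh 15/117 = 0.12821.
Overall: 3.3333 × 0.12821 = 0.42735.

0.427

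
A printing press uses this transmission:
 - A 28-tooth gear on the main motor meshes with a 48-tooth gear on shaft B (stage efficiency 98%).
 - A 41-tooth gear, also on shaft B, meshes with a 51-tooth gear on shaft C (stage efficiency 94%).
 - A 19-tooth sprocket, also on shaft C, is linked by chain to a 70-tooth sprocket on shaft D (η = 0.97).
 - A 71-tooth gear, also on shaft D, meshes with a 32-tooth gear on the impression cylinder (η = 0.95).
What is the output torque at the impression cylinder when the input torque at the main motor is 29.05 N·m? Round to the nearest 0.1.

Gear mesh: ratio = 48/28 = 1.7143; torque at shaft B = 29.05 × 1.7143 × 0.98 = 48.804 N·m.
Gear mesh: ratio = 51/41 = 1.2439; torque at shaft C = 48.804 × 1.2439 × 0.94 = 57.065 N·m.
Chain: ratio = 70/19 = 3.6842; torque at shaft D = 57.065 × 3.6842 × 0.97 = 203.93 N·m.
Gear mesh: ratio = 32/71 = 0.4507; torque at the impression cylinder = 203.93 × 0.4507 × 0.95 = 87.317 N·m.

87.3 N·m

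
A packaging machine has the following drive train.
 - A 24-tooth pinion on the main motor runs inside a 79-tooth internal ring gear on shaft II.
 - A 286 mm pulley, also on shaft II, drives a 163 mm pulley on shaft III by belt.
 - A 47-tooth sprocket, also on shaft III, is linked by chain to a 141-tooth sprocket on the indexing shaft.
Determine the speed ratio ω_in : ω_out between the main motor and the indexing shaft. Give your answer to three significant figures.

Each stage contributes driven/driver: internal gear 79/24 = 3.2917, belt 163/286 = 0.56993, chain 141/47 = 3.
Overall: 3.2917 × 0.56993 × 3 = 5.6281.

5.63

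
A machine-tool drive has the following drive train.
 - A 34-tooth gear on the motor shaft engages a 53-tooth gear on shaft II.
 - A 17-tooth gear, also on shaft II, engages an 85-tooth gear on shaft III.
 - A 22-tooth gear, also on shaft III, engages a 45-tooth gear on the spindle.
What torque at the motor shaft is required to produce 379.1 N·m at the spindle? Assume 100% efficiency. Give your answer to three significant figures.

23.8 N·m

Overall ratio R = 1.5588 × 5 × 2.0455 = 15.943.
Input torque = output torque / R = 379.1 / 15.943 = 23.779 N·m.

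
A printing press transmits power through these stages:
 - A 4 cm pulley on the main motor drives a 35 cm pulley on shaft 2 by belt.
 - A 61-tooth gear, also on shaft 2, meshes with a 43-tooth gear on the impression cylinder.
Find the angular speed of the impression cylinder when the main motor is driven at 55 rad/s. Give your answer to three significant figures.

Belt: ratio = 35/4 = 8.75, so shaft 2 turns at 55 / 8.75 = 6.2857 rad/s.
Gear mesh: ratio = 43/61 = 0.70492, so the impression cylinder turns at 6.2857 / 0.70492 = 8.9169 rad/s.

8.92 rad/s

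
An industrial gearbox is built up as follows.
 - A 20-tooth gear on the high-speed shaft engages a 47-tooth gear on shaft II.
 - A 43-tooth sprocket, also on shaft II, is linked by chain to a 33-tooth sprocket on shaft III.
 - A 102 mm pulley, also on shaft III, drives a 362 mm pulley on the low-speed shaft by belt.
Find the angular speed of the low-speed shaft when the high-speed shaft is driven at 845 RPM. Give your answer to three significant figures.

132 RPM

Gear mesh: ratio = 47/20 = 2.35, so shaft II turns at 845 / 2.35 = 359.57 RPM.
Chain: ratio = 33/43 = 0.76744, so shaft III turns at 359.57 / 0.76744 = 468.54 RPM.
Belt: ratio = 362/102 = 3.549, so the low-speed shaft turns at 468.54 / 3.549 = 132.02 RPM.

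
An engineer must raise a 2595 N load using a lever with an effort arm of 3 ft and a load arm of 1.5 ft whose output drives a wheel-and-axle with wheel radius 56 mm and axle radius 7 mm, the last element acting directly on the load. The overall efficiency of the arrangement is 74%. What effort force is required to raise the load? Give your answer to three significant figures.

219 N

Lever MA = effort arm / load arm = 3/1.5 = 2.
Wheel-and-axle MA = R/r = 56/7 = 8.
Combined ideal MA = 2 × 8 = 16.
Actual MA = 16 × 0.74 = 11.84.
Effort = load / actual MA = 2595 / 11.84 = 219.17 N.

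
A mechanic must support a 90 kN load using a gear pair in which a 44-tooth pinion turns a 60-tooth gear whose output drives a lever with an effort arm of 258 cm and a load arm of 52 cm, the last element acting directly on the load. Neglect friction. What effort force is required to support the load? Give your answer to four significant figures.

Gear pair MA = 60/44 = 1.3636.
Lever MA = effort arm / load arm = 258/52 = 4.9615.
Combined ideal MA = 1.3636 × 4.9615 = 6.7657.
Effort = load / MA = 90 / 6.7657 = 13.302 kN.

13.30 kN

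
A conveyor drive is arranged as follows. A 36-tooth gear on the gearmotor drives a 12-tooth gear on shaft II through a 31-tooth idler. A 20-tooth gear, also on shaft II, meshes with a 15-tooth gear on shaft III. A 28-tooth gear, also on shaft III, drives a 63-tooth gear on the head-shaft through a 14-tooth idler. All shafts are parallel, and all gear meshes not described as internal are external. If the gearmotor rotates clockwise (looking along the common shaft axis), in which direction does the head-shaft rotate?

counterclockwise

the gearmotor → shaft II: driver → idler → driven is 2 external meshes, 2 reversals → CW.
shaft II → shaft III: external mesh, 1 reversal → CCW.
shaft III → the head-shaft: driver → idler → driven is 2 external meshes, 2 reversals → CCW.
5 reversals in total — an odd number — so the head-shaft turns opposite to the gearmotor.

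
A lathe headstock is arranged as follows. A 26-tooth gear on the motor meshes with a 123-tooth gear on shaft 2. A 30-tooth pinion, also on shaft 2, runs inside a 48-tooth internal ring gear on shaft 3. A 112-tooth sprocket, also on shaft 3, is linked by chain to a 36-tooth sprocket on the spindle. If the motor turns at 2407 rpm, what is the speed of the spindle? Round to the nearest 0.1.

Gear mesh: ratio = 123/26 = 4.7308, so shaft 2 turns at 2407 / 4.7308 = 508.8 rpm.
Internal gear: ratio = 48/30 = 1.6, so shaft 3 turns at 508.8 / 1.6 = 318 rpm.
Chain: ratio = 36/112 = 0.32143, so the spindle turns at 318 / 0.32143 = 989.33 rpm.

989.3 rpm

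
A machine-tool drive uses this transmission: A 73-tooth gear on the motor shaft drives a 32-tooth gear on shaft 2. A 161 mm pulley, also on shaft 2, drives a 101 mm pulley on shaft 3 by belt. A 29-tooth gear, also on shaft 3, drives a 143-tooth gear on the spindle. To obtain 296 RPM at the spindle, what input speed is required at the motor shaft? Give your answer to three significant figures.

401 RPM

Overall ratio R = 0.43836 × 0.62733 × 4.931 = 1.356.
Required input speed = output speed × R = 296 × 1.356 = 401.38 RPM.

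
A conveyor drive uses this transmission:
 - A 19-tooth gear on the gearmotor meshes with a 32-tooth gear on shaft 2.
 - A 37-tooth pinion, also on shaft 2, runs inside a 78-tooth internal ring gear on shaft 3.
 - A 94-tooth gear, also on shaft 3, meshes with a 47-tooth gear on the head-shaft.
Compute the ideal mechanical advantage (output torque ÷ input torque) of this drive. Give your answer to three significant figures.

1.78

Each stage contributes driven/driver: gear mesh 32/19 = 1.6842, internal gear 78/37 = 2.1081, gear mesh 47/94 = 0.5.
Overall: 1.6842 × 2.1081 × 0.5 = 1.7752.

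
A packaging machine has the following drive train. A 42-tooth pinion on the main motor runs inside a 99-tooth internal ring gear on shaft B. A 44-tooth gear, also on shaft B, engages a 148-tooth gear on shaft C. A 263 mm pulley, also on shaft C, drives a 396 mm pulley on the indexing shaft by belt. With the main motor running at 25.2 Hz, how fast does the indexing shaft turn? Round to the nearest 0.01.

the main motor → shaft B (internal gear, 99/42): 25.2 ÷ 2.3571 = 10.691 Hz
shaft B → shaft C (gear mesh, 148/44): 10.691 ÷ 3.3636 = 3.1784 Hz
shaft C → the indexing shaft (belt, 396/263): 3.1784 ÷ 1.5057 = 2.1109 Hz

2.11 Hz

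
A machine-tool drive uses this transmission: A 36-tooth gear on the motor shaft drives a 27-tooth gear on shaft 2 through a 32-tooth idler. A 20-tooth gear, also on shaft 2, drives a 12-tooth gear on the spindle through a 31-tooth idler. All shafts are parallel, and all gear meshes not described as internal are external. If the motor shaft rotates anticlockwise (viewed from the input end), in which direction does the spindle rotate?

the motor shaft → shaft 2: driver → idler → driven is 2 external meshes, 2 reversals → CCW.
shaft 2 → the spindle: driver → idler → driven is 2 external meshes, 2 reversals → CCW.
4 reversals in total — an even number — so the spindle turns the same way as the motor shaft.

anticlockwise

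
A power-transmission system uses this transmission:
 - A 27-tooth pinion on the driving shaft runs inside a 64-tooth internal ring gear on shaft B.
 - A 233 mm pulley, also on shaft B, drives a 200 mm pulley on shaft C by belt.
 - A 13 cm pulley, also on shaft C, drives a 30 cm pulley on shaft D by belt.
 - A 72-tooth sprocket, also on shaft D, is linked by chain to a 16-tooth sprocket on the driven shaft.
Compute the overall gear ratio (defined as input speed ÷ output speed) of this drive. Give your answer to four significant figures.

Each stage contributes driven/driver: internal gear 64/27 = 2.3704, belt 200/233 = 0.85837, belt 30/13 = 2.3077, chain 16/72 = 0.22222.
Overall: 2.3704 × 0.85837 × 2.3077 × 0.22222 = 1.0434.

1.043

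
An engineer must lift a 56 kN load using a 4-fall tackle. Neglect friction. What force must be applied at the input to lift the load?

14 kN

Block-and-tackle MA = number of supporting rope parts = 4.
Effort = load / MA = 56 / 4 = 14 kN.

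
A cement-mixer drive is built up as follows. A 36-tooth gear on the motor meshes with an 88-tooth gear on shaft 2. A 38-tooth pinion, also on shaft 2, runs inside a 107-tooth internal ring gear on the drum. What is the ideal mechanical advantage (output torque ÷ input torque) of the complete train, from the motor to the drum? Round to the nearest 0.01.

6.88

Each stage contributes driven/driver: gear mesh 88/36 = 2.4444, internal gear 107/38 = 2.8158.
Overall: 2.4444 × 2.8158 = 6.883.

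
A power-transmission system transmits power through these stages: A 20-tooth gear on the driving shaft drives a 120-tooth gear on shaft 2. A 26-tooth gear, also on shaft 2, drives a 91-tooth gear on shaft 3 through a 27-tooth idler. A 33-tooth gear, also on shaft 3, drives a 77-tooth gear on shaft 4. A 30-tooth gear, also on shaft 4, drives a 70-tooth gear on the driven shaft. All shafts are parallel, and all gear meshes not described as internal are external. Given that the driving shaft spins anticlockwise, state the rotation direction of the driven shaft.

clockwise

the driving shaft → shaft 2: external mesh, 1 reversal → CW.
shaft 2 → shaft 3: driver → idler → driven is 2 external meshes, 2 reversals → CW.
shaft 3 → shaft 4: external mesh, 1 reversal → CCW.
shaft 4 → the driven shaft: external mesh, 1 reversal → CW.
5 reversals in total — an odd number — so the driven shaft turns opposite to the driving shaft.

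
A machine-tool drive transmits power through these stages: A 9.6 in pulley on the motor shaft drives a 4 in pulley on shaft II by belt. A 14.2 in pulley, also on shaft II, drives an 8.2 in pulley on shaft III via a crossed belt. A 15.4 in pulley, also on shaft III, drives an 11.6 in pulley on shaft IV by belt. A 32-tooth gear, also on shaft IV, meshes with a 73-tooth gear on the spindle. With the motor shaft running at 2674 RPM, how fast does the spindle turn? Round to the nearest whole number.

belt 4/9.6 = 0.41667 → 2674/0.41667 = 6417.6 RPM
belt 8.2/14.2 = 0.57746 → 6417.6/0.57746 = 11113 RPM
belt 11.6/15.4 = 0.75325 → 11113/0.75325 = 14754 RPM
gear mesh 73/32 = 2.2812 → 14754/2.2812 = 6467.5 RPM

6468 RPM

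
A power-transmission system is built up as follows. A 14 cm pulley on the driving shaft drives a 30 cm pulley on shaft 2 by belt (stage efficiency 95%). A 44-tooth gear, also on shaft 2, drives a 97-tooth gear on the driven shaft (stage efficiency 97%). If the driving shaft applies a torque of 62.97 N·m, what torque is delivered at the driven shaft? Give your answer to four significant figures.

274.1 N·m

Belt: ratio = 30/14 = 2.1429; torque at shaft 2 = 62.97 × 2.1429 × 0.95 = 128.19 N·m.
Gear mesh: ratio = 97/44 = 2.2045; torque at the driven shaft = 128.19 × 2.2045 × 0.97 = 274.12 N·m.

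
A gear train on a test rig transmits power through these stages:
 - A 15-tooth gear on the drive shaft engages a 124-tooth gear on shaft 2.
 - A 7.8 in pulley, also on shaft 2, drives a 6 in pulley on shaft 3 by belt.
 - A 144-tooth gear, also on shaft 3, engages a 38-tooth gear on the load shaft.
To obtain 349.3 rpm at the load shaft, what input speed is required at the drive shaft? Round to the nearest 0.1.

Overall ratio R = 8.2667 × 0.76923 × 0.26389 = 1.6781.
Required input speed = output speed × R = 349.3 × 1.6781 = 586.15 rpm.

586.1 rpm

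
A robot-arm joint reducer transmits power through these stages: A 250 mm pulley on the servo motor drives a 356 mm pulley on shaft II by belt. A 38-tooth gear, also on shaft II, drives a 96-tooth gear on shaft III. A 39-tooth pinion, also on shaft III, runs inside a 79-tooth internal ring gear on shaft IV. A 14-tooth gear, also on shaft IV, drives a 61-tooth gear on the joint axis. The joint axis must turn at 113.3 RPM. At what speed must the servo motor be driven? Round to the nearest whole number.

Overall ratio R = 1.424 × 2.5263 × 2.0256 × 4.3571 = 31.751.
Required input speed = output speed × R = 113.3 × 31.751 = 3597.4 RPM.

3597 RPM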